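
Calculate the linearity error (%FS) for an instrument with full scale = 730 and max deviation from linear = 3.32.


Linearity error = (max deviation / full scale) * 100%.
Linearity = (3.32 / 730) * 100
Linearity = 0.455 %FS

0.455 %FS


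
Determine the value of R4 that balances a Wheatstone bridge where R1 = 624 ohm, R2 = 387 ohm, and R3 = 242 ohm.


At balance: R1*R4 = R2*R3, so R4 = R2*R3/R1.
R4 = 387 * 242 / 624
R4 = 93654 / 624
R4 = 150.09 ohm

150.09 ohm


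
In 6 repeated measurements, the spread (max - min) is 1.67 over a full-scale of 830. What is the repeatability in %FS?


Repeatability = (spread / full scale) * 100%.
R = (1.67 / 830) * 100
R = 0.201 %FS

0.201 %FS


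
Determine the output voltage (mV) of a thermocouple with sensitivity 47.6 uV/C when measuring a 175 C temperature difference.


The thermocouple output V = sensitivity * dT.
V = 47.6 uV/C * 175 C
V = 8330.0 uV
V = 8.33 mV

8.33 mV


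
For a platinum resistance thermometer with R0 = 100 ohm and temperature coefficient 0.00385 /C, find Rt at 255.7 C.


The RTD equation: Rt = R0 * (1 + alpha * T).
Rt = 100 * (1 + 0.00385 * 255.7)
Rt = 100 * (1 + 0.984445)
Rt = 100 * 1.984445
Rt = 198.445 ohm

198.445 ohm


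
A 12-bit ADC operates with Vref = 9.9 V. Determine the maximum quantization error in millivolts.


The maximum quantization error is +/- LSB/2.
LSB = Vref / 2^n = 9.9 / 4096 = 0.00241699 V
Max error = LSB / 2 = 0.00241699 / 2 = 0.0012085 V
Max error = 1.2085 mV

1.2085 mV


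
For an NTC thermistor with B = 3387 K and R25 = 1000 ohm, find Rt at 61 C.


NTC thermistor equation: Rt = R25 * exp(B * (1/T - 1/T25)).
T in Kelvin: 334.15 K, T25 = 298.15 K
1/T - 1/T25 = 1/334.15 - 1/298.15 = -0.00036135
B * (1/T - 1/T25) = 3387 * -0.00036135 = -1.2239
Rt = 1000 * exp(-1.2239) = 294.1 ohm

294.1 ohm


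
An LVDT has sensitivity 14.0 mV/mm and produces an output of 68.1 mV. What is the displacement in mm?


Displacement = Vout / sensitivity.
d = 68.1 / 14.0
d = 4.864 mm

4.864 mm


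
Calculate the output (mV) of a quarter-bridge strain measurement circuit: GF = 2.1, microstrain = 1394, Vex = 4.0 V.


Quarter bridge output: Vout = (GF * epsilon * Vex) / 4.
Vout = (2.1 * 1394e-6 * 4.0) / 4
Vout = 0.0117096 / 4 V
Vout = 0.0029274 V = 2.9274 mV

2.9274 mV


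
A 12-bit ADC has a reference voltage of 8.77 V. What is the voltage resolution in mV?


The resolution (LSB) of an ADC is Vref / 2^n.
LSB = 8.77 / 2^12
LSB = 8.77 / 4096
LSB = 0.00214111 V = 2.14111328 mV

2.14111328 mV


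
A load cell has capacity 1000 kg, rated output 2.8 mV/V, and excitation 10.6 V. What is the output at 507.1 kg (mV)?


Vout = rated_output * Vex * (load / capacity).
Vout = 2.8 * 10.6 * (507.1 / 1000)
Vout = 2.8 * 10.6 * 0.5071
Vout = 15.051 mV

15.051 mV


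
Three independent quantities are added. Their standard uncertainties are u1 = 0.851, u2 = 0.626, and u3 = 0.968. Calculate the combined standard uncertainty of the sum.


For a sum of independent quantities, uc = sqrt(u1^2 + u2^2 + u3^2).
uc = sqrt(0.851^2 + 0.626^2 + 0.968^2)
uc = sqrt(0.724201 + 0.391876 + 0.937024)
uc = 1.4329

1.4329


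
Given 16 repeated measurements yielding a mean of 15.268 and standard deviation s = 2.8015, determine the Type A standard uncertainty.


The standard uncertainty for Type A evaluation is u = s / sqrt(n).
u = 2.8015 / sqrt(16)
u = 2.8015 / 4.0
u = 0.7004

0.7004


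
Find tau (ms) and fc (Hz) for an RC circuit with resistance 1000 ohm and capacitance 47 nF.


Time constant: tau = R * C.
tau = 1000 * 4.70e-08 = 4.7e-05 s
tau = 0.047 ms
Cutoff frequency: fc = 1 / (2*pi*R*C).
fc = 1 / (2*pi*4.7e-05) = 3386.28 Hz

tau = 0.047 ms, fc = 3386.28 Hz


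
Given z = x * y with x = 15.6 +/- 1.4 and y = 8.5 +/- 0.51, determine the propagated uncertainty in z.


For a product z = x*y, the relative uncertainty is:
uz/z = sqrt((ux/x)^2 + (uy/y)^2)
Relative uncertainties: ux/x = 1.4/15.6 = 0.089744
uy/y = 0.51/8.5 = 0.06
z = 15.6 * 8.5 = 132.6
uz = 132.6 * sqrt(0.089744^2 + 0.06^2) = 14.315

14.315


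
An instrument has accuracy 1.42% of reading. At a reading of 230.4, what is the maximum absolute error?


Absolute error = (accuracy% / 100) * reading.
Error = (1.42 / 100) * 230.4
Error = 0.0142 * 230.4
Error = 3.2717

3.2717


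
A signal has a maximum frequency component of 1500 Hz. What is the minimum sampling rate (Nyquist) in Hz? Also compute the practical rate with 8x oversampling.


By Nyquist theorem, fs_min = 2 * fmax.
fs_min = 2 * 1500 = 3000 Hz
Practical rate = 8 * fs_min = 8 * 3000 = 24000 Hz

fs_min = 3000 Hz, fs_practical = 24000 Hz


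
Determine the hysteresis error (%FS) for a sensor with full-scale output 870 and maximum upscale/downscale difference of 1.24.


Hysteresis = (max difference / full scale) * 100%.
H = (1.24 / 870) * 100
H = 0.143 %FS

0.143 %FS


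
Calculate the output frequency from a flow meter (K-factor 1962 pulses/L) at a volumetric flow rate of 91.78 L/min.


Frequency = K * Q / 60 (converting L/min to L/s).
f = 1962 * 91.78 / 60
f = 180072.36 / 60
f = 3001.21 Hz

3001.21 Hz


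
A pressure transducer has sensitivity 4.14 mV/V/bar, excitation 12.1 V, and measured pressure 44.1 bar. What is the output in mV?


Output = sensitivity * Vex * P.
Vout = 4.14 * 12.1 * 44.1
Vout = 50.094 * 44.1
Vout = 2209.15 mV

2209.15 mV


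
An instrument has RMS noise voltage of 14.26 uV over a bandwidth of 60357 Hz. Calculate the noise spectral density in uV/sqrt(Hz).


Noise spectral density = Vrms / sqrt(BW).
NSD = 14.26 / sqrt(60357)
NSD = 14.26 / 245.6766
NSD = 0.058 uV/sqrt(Hz)

0.058 uV/sqrt(Hz)


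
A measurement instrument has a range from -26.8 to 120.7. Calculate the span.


Span = upper range - lower range.
Span = 120.7 - (-26.8)
Span = 147.5

147.5


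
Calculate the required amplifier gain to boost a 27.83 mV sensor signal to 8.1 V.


Gain = Vout / Vin (converting to same units).
G = 8.1 V / 27.83 mV
G = 8100.0 mV / 27.83 mV
G = 291.05

291.05


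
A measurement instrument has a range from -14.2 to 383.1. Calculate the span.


Span = upper range - lower range.
Span = 383.1 - (-14.2)
Span = 397.3

397.3


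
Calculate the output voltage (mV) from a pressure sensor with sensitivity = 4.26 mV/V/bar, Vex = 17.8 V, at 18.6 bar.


Output = sensitivity * Vex * P.
Vout = 4.26 * 17.8 * 18.6
Vout = 75.828 * 18.6
Vout = 1410.4 mV

1410.4 mV


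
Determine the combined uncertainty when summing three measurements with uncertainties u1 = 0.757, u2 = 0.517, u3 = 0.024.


For a sum of independent quantities, uc = sqrt(u1^2 + u2^2 + u3^2).
uc = sqrt(0.757^2 + 0.517^2 + 0.024^2)
uc = sqrt(0.573049 + 0.267289 + 0.000576)
uc = 0.917

0.917


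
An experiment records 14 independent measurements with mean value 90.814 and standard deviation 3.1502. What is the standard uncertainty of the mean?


The standard uncertainty for Type A evaluation is u = s / sqrt(n).
u = 3.1502 / sqrt(14)
u = 3.1502 / 3.7417
u = 0.8419

0.8419


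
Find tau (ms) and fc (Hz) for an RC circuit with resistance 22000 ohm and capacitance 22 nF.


Time constant: tau = R * C.
tau = 22000 * 2.20e-08 = 0.000484 s
tau = 0.484 ms
Cutoff frequency: fc = 1 / (2*pi*R*C).
fc = 1 / (2*pi*0.000484) = 328.83 Hz

tau = 0.484 ms, fc = 328.83 Hz


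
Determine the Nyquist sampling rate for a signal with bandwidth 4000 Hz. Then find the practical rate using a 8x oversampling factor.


By Nyquist theorem, fs_min = 2 * fmax.
fs_min = 2 * 4000 = 8000 Hz
Practical rate = 8 * fs_min = 8 * 8000 = 64000 Hz

fs_min = 8000 Hz, fs_practical = 64000 Hz


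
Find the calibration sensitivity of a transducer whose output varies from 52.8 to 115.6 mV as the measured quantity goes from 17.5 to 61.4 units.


Sensitivity = (y2 - y1) / (x2 - x1).
S = (115.6 - 52.8) / (61.4 - 17.5)
S = 62.8 / 43.9
S = 1.4305 mV/unit

1.4305 mV/unit


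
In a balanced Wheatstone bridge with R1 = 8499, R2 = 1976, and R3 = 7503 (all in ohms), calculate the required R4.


At balance: R1*R4 = R2*R3, so R4 = R2*R3/R1.
R4 = 1976 * 7503 / 8499
R4 = 14825928 / 8499
R4 = 1744.43 ohm

1744.43 ohm


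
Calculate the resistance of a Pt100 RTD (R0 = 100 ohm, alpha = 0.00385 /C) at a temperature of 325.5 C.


The RTD equation: Rt = R0 * (1 + alpha * T).
Rt = 100 * (1 + 0.00385 * 325.5)
Rt = 100 * (1 + 1.253175)
Rt = 100 * 2.253175
Rt = 225.318 ohm

225.318 ohm


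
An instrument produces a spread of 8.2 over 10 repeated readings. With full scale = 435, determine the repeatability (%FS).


Repeatability = (spread / full scale) * 100%.
R = (8.2 / 435) * 100
R = 1.885 %FS

1.885 %FS


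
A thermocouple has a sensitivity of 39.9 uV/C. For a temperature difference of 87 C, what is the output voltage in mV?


The thermocouple output V = sensitivity * dT.
V = 39.9 uV/C * 87 C
V = 3471.3 uV
V = 3.471 mV

3.471 mV


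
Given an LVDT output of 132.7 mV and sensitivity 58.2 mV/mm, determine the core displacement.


Displacement = Vout / sensitivity.
d = 132.7 / 58.2
d = 2.28 mm

2.28 mm


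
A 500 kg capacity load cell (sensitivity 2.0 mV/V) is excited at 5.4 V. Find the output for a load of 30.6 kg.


Vout = rated_output * Vex * (load / capacity).
Vout = 2.0 * 5.4 * (30.6 / 500)
Vout = 2.0 * 5.4 * 0.0612
Vout = 0.661 mV

0.661 mV


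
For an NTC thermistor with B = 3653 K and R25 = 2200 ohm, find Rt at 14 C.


NTC thermistor equation: Rt = R25 * exp(B * (1/T - 1/T25)).
T in Kelvin: 287.15 K, T25 = 298.15 K
1/T - 1/T25 = 1/287.15 - 1/298.15 = 0.00012848
B * (1/T - 1/T25) = 3653 * 0.00012848 = 0.4694
Rt = 2200 * exp(0.4694) = 3517.7 ohm

3517.7 ohm


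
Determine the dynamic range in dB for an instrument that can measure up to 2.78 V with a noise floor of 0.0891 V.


Dynamic range = 20 * log10(Vmax / Vnoise).
DR = 20 * log10(2.78 / 0.0891)
DR = 20 * log10(31.2)
DR = 29.88 dB

29.88 dB


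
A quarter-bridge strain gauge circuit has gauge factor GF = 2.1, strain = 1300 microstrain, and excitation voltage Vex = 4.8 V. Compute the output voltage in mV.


Quarter bridge output: Vout = (GF * epsilon * Vex) / 4.
Vout = (2.1 * 1300e-6 * 4.8) / 4
Vout = 0.013104 / 4 V
Vout = 0.003276 V = 3.276 mV

3.276 mV


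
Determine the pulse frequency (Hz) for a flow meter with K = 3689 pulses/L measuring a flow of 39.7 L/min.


Frequency = K * Q / 60 (converting L/min to L/s).
f = 3689 * 39.7 / 60
f = 146453.3 / 60
f = 2440.89 Hz

2440.89 Hz


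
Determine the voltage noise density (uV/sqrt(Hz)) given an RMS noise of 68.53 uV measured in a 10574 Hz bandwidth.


Noise spectral density = Vrms / sqrt(BW).
NSD = 68.53 / sqrt(10574)
NSD = 68.53 / 102.83
NSD = 0.6664 uV/sqrt(Hz)

0.6664 uV/sqrt(Hz)


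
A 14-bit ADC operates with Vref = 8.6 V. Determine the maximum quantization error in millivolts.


The maximum quantization error is +/- LSB/2.
LSB = Vref / 2^n = 8.6 / 16384 = 0.0005249 V
Max error = LSB / 2 = 0.0005249 / 2 = 0.00026245 V
Max error = 0.2625 mV

0.2625 mV


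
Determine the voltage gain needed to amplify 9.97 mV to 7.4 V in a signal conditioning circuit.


Gain = Vout / Vin (converting to same units).
G = 7.4 V / 9.97 mV
G = 7400.0 mV / 9.97 mV
G = 742.23

742.23


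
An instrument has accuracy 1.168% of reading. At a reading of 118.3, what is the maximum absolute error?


Absolute error = (accuracy% / 100) * reading.
Error = (1.168 / 100) * 118.3
Error = 0.01168 * 118.3
Error = 1.3817

1.3817


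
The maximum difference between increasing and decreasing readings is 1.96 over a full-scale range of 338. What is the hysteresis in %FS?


Hysteresis = (max difference / full scale) * 100%.
H = (1.96 / 338) * 100
H = 0.58 %FS

0.58 %FS


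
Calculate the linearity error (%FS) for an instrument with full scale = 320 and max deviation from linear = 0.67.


Linearity error = (max deviation / full scale) * 100%.
Linearity = (0.67 / 320) * 100
Linearity = 0.209 %FS

0.209 %FS


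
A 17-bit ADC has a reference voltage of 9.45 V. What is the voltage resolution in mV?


The resolution (LSB) of an ADC is Vref / 2^n.
LSB = 9.45 / 2^17
LSB = 9.45 / 131072
LSB = 7.21e-05 V = 0.07209778 mV

0.07209778 mV


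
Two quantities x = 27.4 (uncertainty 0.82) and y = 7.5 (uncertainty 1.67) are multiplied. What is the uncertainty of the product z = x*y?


For a product z = x*y, the relative uncertainty is:
uz/z = sqrt((ux/x)^2 + (uy/y)^2)
Relative uncertainties: ux/x = 0.82/27.4 = 0.029927
uy/y = 1.67/7.5 = 0.222667
z = 27.4 * 7.5 = 205.5
uz = 205.5 * sqrt(0.029927^2 + 0.222667^2) = 46.169

46.169


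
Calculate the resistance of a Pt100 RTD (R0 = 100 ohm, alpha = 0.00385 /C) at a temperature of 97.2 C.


The RTD equation: Rt = R0 * (1 + alpha * T).
Rt = 100 * (1 + 0.00385 * 97.2)
Rt = 100 * (1 + 0.37422)
Rt = 100 * 1.37422
Rt = 137.422 ohm

137.422 ohm


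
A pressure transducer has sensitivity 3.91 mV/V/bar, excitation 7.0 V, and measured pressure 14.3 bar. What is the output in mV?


Output = sensitivity * Vex * P.
Vout = 3.91 * 7.0 * 14.3
Vout = 27.37 * 14.3
Vout = 391.39 mV

391.39 mV


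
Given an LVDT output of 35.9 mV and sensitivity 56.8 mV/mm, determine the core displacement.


Displacement = Vout / sensitivity.
d = 35.9 / 56.8
d = 0.632 mm

0.632 mm


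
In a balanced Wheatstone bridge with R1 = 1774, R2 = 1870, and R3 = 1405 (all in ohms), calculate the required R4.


At balance: R1*R4 = R2*R3, so R4 = R2*R3/R1.
R4 = 1870 * 1405 / 1774
R4 = 2627350 / 1774
R4 = 1481.03 ohm

1481.03 ohm


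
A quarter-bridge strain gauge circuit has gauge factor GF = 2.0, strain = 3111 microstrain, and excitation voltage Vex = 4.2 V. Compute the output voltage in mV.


Quarter bridge output: Vout = (GF * epsilon * Vex) / 4.
Vout = (2.0 * 3111e-6 * 4.2) / 4
Vout = 0.0261324 / 4 V
Vout = 0.0065331 V = 6.5331 mV

6.5331 mV


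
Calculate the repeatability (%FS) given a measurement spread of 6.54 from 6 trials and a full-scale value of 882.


Repeatability = (spread / full scale) * 100%.
R = (6.54 / 882) * 100
R = 0.741 %FS

0.741 %FS


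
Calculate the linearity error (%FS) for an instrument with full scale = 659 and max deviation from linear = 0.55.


Linearity error = (max deviation / full scale) * 100%.
Linearity = (0.55 / 659) * 100
Linearity = 0.083 %FS

0.083 %FS


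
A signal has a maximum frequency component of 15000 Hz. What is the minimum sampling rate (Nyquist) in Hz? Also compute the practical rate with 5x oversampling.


By Nyquist theorem, fs_min = 2 * fmax.
fs_min = 2 * 15000 = 30000 Hz
Practical rate = 5 * fs_min = 5 * 30000 = 150000 Hz

fs_min = 30000 Hz, fs_practical = 150000 Hz


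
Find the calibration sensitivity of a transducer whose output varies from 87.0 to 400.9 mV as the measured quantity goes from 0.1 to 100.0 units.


Sensitivity = (y2 - y1) / (x2 - x1).
S = (400.9 - 87.0) / (100.0 - 0.1)
S = 313.9 / 99.9
S = 3.1421 mV/unit

3.1421 mV/unit


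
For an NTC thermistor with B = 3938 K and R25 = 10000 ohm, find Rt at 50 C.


NTC thermistor equation: Rt = R25 * exp(B * (1/T - 1/T25)).
T in Kelvin: 323.15 K, T25 = 298.15 K
1/T - 1/T25 = 1/323.15 - 1/298.15 = -0.00025948
B * (1/T - 1/T25) = 3938 * -0.00025948 = -1.0218
Rt = 10000 * exp(-1.0218) = 3599.4 ohm

3599.4 ohm


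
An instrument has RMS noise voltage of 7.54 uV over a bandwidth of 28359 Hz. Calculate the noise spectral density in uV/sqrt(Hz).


Noise spectral density = Vrms / sqrt(BW).
NSD = 7.54 / sqrt(28359)
NSD = 7.54 / 168.4013
NSD = 0.0448 uV/sqrt(Hz)

0.0448 uV/sqrt(Hz)


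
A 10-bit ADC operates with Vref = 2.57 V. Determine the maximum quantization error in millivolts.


The maximum quantization error is +/- LSB/2.
LSB = Vref / 2^n = 2.57 / 1024 = 0.00250977 V
Max error = LSB / 2 = 0.00250977 / 2 = 0.00125488 V
Max error = 1.2549 mV

1.2549 mV


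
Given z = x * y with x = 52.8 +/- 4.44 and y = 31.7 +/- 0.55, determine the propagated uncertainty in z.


For a product z = x*y, the relative uncertainty is:
uz/z = sqrt((ux/x)^2 + (uy/y)^2)
Relative uncertainties: ux/x = 4.44/52.8 = 0.084091
uy/y = 0.55/31.7 = 0.01735
z = 52.8 * 31.7 = 1673.8
uz = 1673.8 * sqrt(0.084091^2 + 0.01735^2) = 143.713

143.713


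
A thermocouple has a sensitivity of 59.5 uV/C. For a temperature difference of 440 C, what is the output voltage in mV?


The thermocouple output V = sensitivity * dT.
V = 59.5 uV/C * 440 C
V = 26180.0 uV
V = 26.18 mV

26.18 mV


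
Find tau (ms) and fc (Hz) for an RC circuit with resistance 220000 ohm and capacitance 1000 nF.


Time constant: tau = R * C.
tau = 220000 * 1.00e-06 = 0.22 s
tau = 220.0 ms
Cutoff frequency: fc = 1 / (2*pi*R*C).
fc = 1 / (2*pi*0.22) = 0.72 Hz

tau = 220.0 ms, fc = 0.72 Hz


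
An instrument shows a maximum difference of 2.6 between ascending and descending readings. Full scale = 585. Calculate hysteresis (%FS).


Hysteresis = (max difference / full scale) * 100%.
H = (2.6 / 585) * 100
H = 0.444 %FS

0.444 %FS


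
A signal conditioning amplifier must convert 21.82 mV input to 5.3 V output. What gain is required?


Gain = Vout / Vin (converting to same units).
G = 5.3 V / 21.82 mV
G = 5300.0 mV / 21.82 mV
G = 242.9

242.9


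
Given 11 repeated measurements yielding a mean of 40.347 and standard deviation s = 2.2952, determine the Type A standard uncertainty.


The standard uncertainty for Type A evaluation is u = s / sqrt(n).
u = 2.2952 / sqrt(11)
u = 2.2952 / 3.3166
u = 0.692

0.692


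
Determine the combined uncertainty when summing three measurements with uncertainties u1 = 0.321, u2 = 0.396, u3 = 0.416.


For a sum of independent quantities, uc = sqrt(u1^2 + u2^2 + u3^2).
uc = sqrt(0.321^2 + 0.396^2 + 0.416^2)
uc = sqrt(0.103041 + 0.156816 + 0.173056)
uc = 0.658

0.658


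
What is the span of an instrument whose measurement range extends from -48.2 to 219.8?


Span = upper range - lower range.
Span = 219.8 - (-48.2)
Span = 268.0

268.0


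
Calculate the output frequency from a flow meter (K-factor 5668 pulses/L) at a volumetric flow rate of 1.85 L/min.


Frequency = K * Q / 60 (converting L/min to L/s).
f = 5668 * 1.85 / 60
f = 10485.8 / 60
f = 174.76 Hz

174.76 Hz


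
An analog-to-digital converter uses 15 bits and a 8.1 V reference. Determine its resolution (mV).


The resolution (LSB) of an ADC is Vref / 2^n.
LSB = 8.1 / 2^15
LSB = 8.1 / 32768
LSB = 0.00024719 V = 0.24719238 mV

0.24719238 mV


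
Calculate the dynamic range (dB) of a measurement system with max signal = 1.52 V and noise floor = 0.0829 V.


Dynamic range = 20 * log10(Vmax / Vnoise).
DR = 20 * log10(1.52 / 0.0829)
DR = 20 * log10(18.34)
DR = 25.27 dB

25.27 dB


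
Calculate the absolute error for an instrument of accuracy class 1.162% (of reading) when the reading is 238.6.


Absolute error = (accuracy% / 100) * reading.
Error = (1.162 / 100) * 238.6
Error = 0.01162 * 238.6
Error = 2.7725

2.7725


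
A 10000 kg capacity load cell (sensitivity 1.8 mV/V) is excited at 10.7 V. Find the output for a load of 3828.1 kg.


Vout = rated_output * Vex * (load / capacity).
Vout = 1.8 * 10.7 * (3828.1 / 10000)
Vout = 1.8 * 10.7 * 0.38281
Vout = 7.373 mV

7.373 mV


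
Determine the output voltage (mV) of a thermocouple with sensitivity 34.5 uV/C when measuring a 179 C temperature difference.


The thermocouple output V = sensitivity * dT.
V = 34.5 uV/C * 179 C
V = 6175.5 uV
V = 6.176 mV

6.176 mV


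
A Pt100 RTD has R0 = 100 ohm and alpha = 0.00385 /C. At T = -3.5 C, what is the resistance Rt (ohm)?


The RTD equation: Rt = R0 * (1 + alpha * T).
Rt = 100 * (1 + 0.00385 * -3.5)
Rt = 100 * (1 + -0.013475)
Rt = 100 * 0.986525
Rt = 98.653 ohm

98.653 ohm


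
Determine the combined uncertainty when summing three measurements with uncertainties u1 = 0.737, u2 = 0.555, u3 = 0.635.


For a sum of independent quantities, uc = sqrt(u1^2 + u2^2 + u3^2).
uc = sqrt(0.737^2 + 0.555^2 + 0.635^2)
uc = sqrt(0.543169 + 0.308025 + 0.403225)
uc = 1.12

1.12


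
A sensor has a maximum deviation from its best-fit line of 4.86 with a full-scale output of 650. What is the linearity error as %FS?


Linearity error = (max deviation / full scale) * 100%.
Linearity = (4.86 / 650) * 100
Linearity = 0.748 %FS

0.748 %FS


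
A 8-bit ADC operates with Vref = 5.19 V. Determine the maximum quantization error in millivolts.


The maximum quantization error is +/- LSB/2.
LSB = Vref / 2^n = 5.19 / 256 = 0.02027344 V
Max error = LSB / 2 = 0.02027344 / 2 = 0.01013672 V
Max error = 10.1367 mV

10.1367 mV


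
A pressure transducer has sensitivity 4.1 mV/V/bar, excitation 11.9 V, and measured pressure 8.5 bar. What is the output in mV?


Output = sensitivity * Vex * P.
Vout = 4.1 * 11.9 * 8.5
Vout = 48.79 * 8.5
Vout = 414.71 mV

414.71 mV


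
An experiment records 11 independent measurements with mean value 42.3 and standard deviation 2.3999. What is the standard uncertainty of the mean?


The standard uncertainty for Type A evaluation is u = s / sqrt(n).
u = 2.3999 / sqrt(11)
u = 2.3999 / 3.3166
u = 0.7236

0.7236


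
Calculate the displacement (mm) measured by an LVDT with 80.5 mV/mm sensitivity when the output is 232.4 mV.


Displacement = Vout / sensitivity.
d = 232.4 / 80.5
d = 2.887 mm

2.887 mm


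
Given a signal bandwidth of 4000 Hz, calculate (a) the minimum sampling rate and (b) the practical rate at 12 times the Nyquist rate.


By Nyquist theorem, fs_min = 2 * fmax.
fs_min = 2 * 4000 = 8000 Hz
Practical rate = 12 * fs_min = 12 * 8000 = 96000 Hz

fs_min = 8000 Hz, fs_practical = 96000 Hz


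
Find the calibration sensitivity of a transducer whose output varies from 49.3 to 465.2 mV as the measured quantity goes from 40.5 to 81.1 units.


Sensitivity = (y2 - y1) / (x2 - x1).
S = (465.2 - 49.3) / (81.1 - 40.5)
S = 415.9 / 40.6
S = 10.2438 mV/unit

10.2438 mV/unit


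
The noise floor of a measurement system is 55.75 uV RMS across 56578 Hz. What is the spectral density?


Noise spectral density = Vrms / sqrt(BW).
NSD = 55.75 / sqrt(56578)
NSD = 55.75 / 237.8613
NSD = 0.2344 uV/sqrt(Hz)

0.2344 uV/sqrt(Hz)


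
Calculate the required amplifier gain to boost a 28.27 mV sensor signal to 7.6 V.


Gain = Vout / Vin (converting to same units).
G = 7.6 V / 28.27 mV
G = 7600.0 mV / 28.27 mV
G = 268.84

268.84


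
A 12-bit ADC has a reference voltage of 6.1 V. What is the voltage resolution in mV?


The resolution (LSB) of an ADC is Vref / 2^n.
LSB = 6.1 / 2^12
LSB = 6.1 / 4096
LSB = 0.00148926 V = 1.48925781 mV

1.48925781 mV


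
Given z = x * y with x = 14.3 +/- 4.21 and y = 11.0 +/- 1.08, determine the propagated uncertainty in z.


For a product z = x*y, the relative uncertainty is:
uz/z = sqrt((ux/x)^2 + (uy/y)^2)
Relative uncertainties: ux/x = 4.21/14.3 = 0.294406
uy/y = 1.08/11.0 = 0.098182
z = 14.3 * 11.0 = 157.3
uz = 157.3 * sqrt(0.294406^2 + 0.098182^2) = 48.817

48.817


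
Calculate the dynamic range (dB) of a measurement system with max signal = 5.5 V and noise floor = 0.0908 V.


Dynamic range = 20 * log10(Vmax / Vnoise).
DR = 20 * log10(5.5 / 0.0908)
DR = 20 * log10(60.57)
DR = 35.65 dB

35.65 dB


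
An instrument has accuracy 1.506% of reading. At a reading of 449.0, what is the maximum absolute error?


Absolute error = (accuracy% / 100) * reading.
Error = (1.506 / 100) * 449.0
Error = 0.01506 * 449.0
Error = 6.7619

6.7619


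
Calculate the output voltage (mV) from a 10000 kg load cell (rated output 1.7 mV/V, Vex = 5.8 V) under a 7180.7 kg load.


Vout = rated_output * Vex * (load / capacity).
Vout = 1.7 * 5.8 * (7180.7 / 10000)
Vout = 1.7 * 5.8 * 0.71807
Vout = 7.08 mV

7.08 mV


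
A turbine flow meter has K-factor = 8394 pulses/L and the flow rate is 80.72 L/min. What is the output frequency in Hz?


Frequency = K * Q / 60 (converting L/min to L/s).
f = 8394 * 80.72 / 60
f = 677563.68 / 60
f = 11292.73 Hz

11292.73 Hz


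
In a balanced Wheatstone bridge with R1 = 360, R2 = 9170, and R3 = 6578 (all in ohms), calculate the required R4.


At balance: R1*R4 = R2*R3, so R4 = R2*R3/R1.
R4 = 9170 * 6578 / 360
R4 = 60320260 / 360
R4 = 167556.28 ohm

167556.28 ohm


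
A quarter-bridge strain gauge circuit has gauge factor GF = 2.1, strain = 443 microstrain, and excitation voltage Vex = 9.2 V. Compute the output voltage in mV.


Quarter bridge output: Vout = (GF * epsilon * Vex) / 4.
Vout = (2.1 * 443e-6 * 9.2) / 4
Vout = 0.00855876 / 4 V
Vout = 0.00213969 V = 2.1397 mV

2.1397 mV


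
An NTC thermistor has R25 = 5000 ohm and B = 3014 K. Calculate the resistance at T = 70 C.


NTC thermistor equation: Rt = R25 * exp(B * (1/T - 1/T25)).
T in Kelvin: 343.15 K, T25 = 298.15 K
1/T - 1/T25 = 1/343.15 - 1/298.15 = -0.00043984
B * (1/T - 1/T25) = 3014 * -0.00043984 = -1.3257
Rt = 5000 * exp(-1.3257) = 1328.1 ohm

1328.1 ohm


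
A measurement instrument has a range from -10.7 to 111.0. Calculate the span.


Span = upper range - lower range.
Span = 111.0 - (-10.7)
Span = 121.7

121.7


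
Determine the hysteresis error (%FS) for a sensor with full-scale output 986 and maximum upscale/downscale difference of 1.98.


Hysteresis = (max difference / full scale) * 100%.
H = (1.98 / 986) * 100
H = 0.201 %FS

0.201 %FS


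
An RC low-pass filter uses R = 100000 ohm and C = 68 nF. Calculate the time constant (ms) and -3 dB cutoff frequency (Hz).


Time constant: tau = R * C.
tau = 100000 * 6.80e-08 = 0.0068 s
tau = 6.8 ms
Cutoff frequency: fc = 1 / (2*pi*R*C).
fc = 1 / (2*pi*0.0068) = 23.41 Hz

tau = 6.8 ms, fc = 23.41 Hz


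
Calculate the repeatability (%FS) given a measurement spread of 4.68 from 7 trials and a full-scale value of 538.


Repeatability = (spread / full scale) * 100%.
R = (4.68 / 538) * 100
R = 0.87 %FS

0.87 %FS


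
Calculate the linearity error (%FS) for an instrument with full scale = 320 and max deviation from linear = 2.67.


Linearity error = (max deviation / full scale) * 100%.
Linearity = (2.67 / 320) * 100
Linearity = 0.834 %FS

0.834 %FS


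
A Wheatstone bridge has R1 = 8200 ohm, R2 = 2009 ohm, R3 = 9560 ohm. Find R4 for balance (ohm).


At balance: R1*R4 = R2*R3, so R4 = R2*R3/R1.
R4 = 2009 * 9560 / 8200
R4 = 19206040 / 8200
R4 = 2342.2 ohm

2342.2 ohm


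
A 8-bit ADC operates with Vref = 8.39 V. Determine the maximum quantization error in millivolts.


The maximum quantization error is +/- LSB/2.
LSB = Vref / 2^n = 8.39 / 256 = 0.03277344 V
Max error = LSB / 2 = 0.03277344 / 2 = 0.01638672 V
Max error = 16.3867 mV

16.3867 mV


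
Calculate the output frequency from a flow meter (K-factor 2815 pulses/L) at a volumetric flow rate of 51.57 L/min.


Frequency = K * Q / 60 (converting L/min to L/s).
f = 2815 * 51.57 / 60
f = 145169.55 / 60
f = 2419.49 Hz

2419.49 Hz


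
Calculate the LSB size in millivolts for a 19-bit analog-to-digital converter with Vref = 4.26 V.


The resolution (LSB) of an ADC is Vref / 2^n.
LSB = 4.26 / 2^19
LSB = 4.26 / 524288
LSB = 8.13e-06 V = 0.00812531 mV

0.00812531 mV


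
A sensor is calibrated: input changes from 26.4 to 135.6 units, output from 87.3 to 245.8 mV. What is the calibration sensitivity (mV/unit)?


Sensitivity = (y2 - y1) / (x2 - x1).
S = (245.8 - 87.3) / (135.6 - 26.4)
S = 158.5 / 109.2
S = 1.4515 mV/unit

1.4515 mV/unit


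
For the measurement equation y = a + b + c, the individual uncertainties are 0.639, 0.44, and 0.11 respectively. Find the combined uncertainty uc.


For a sum of independent quantities, uc = sqrt(u1^2 + u2^2 + u3^2).
uc = sqrt(0.639^2 + 0.44^2 + 0.11^2)
uc = sqrt(0.408321 + 0.1936 + 0.0121)
uc = 0.7836

0.7836


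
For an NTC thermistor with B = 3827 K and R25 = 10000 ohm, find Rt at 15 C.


NTC thermistor equation: Rt = R25 * exp(B * (1/T - 1/T25)).
T in Kelvin: 288.15 K, T25 = 298.15 K
1/T - 1/T25 = 1/288.15 - 1/298.15 = 0.0001164
B * (1/T - 1/T25) = 3827 * 0.0001164 = 0.4455
Rt = 10000 * exp(0.4455) = 15612.0 ohm

15612.0 ohm


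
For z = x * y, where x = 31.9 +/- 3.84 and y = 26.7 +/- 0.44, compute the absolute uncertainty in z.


For a product z = x*y, the relative uncertainty is:
uz/z = sqrt((ux/x)^2 + (uy/y)^2)
Relative uncertainties: ux/x = 3.84/31.9 = 0.120376
uy/y = 0.44/26.7 = 0.016479
z = 31.9 * 26.7 = 851.7
uz = 851.7 * sqrt(0.120376^2 + 0.016479^2) = 103.484

103.484


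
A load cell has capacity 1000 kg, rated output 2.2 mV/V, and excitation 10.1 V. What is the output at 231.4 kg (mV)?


Vout = rated_output * Vex * (load / capacity).
Vout = 2.2 * 10.1 * (231.4 / 1000)
Vout = 2.2 * 10.1 * 0.2314
Vout = 5.142 mV

5.142 mV


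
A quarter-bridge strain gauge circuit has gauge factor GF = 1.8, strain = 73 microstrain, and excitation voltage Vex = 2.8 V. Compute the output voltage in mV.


Quarter bridge output: Vout = (GF * epsilon * Vex) / 4.
Vout = (1.8 * 73e-6 * 2.8) / 4
Vout = 0.00036792 / 4 V
Vout = 9.198e-05 V = 0.092 mV

0.092 mV


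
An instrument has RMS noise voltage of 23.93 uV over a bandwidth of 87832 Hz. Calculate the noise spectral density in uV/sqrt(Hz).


Noise spectral density = Vrms / sqrt(BW).
NSD = 23.93 / sqrt(87832)
NSD = 23.93 / 296.3646
NSD = 0.0807 uV/sqrt(Hz)

0.0807 uV/sqrt(Hz)


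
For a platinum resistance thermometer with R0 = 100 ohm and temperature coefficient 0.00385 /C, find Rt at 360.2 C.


The RTD equation: Rt = R0 * (1 + alpha * T).
Rt = 100 * (1 + 0.00385 * 360.2)
Rt = 100 * (1 + 1.38677)
Rt = 100 * 2.38677
Rt = 238.677 ohm

238.677 ohm


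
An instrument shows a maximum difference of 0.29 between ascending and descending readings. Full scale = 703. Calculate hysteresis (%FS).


Hysteresis = (max difference / full scale) * 100%.
H = (0.29 / 703) * 100
H = 0.041 %FS

0.041 %FS


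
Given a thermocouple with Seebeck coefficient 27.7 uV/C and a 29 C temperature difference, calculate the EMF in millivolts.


The thermocouple output V = sensitivity * dT.
V = 27.7 uV/C * 29 C
V = 803.3 uV
V = 0.803 mV

0.803 mV


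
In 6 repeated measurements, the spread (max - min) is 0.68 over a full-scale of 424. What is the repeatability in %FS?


Repeatability = (spread / full scale) * 100%.
R = (0.68 / 424) * 100
R = 0.16 %FS

0.16 %FS


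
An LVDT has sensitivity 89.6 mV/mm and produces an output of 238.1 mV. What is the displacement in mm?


Displacement = Vout / sensitivity.
d = 238.1 / 89.6
d = 2.657 mm

2.657 mm


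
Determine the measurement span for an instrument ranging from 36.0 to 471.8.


Span = upper range - lower range.
Span = 471.8 - (36.0)
Span = 435.8

435.8


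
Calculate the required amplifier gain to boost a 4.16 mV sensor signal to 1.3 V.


Gain = Vout / Vin (converting to same units).
G = 1.3 V / 4.16 mV
G = 1300.0 mV / 4.16 mV
G = 312.5

312.5


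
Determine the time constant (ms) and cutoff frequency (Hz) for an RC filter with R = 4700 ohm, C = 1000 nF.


Time constant: tau = R * C.
tau = 4700 * 1.00e-06 = 0.0047 s
tau = 4.7 ms
Cutoff frequency: fc = 1 / (2*pi*R*C).
fc = 1 / (2*pi*0.0047) = 33.86 Hz

tau = 4.7 ms, fc = 33.86 Hz


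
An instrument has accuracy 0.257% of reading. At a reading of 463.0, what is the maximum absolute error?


Absolute error = (accuracy% / 100) * reading.
Error = (0.257 / 100) * 463.0
Error = 0.00257 * 463.0
Error = 1.1899

1.1899


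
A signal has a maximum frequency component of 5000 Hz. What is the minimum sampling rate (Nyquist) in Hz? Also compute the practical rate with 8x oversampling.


By Nyquist theorem, fs_min = 2 * fmax.
fs_min = 2 * 5000 = 10000 Hz
Practical rate = 8 * fs_min = 8 * 10000 = 80000 Hz

fs_min = 10000 Hz, fs_practical = 80000 Hz


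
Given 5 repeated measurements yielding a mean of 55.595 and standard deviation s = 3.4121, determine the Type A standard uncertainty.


The standard uncertainty for Type A evaluation is u = s / sqrt(n).
u = 3.4121 / sqrt(5)
u = 3.4121 / 2.2361
u = 1.5259

1.5259


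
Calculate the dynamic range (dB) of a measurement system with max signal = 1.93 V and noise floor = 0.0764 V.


Dynamic range = 20 * log10(Vmax / Vnoise).
DR = 20 * log10(1.93 / 0.0764)
DR = 20 * log10(25.26)
DR = 28.05 dB

28.05 dB


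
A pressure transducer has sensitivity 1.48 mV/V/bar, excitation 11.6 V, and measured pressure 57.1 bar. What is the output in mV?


Output = sensitivity * Vex * P.
Vout = 1.48 * 11.6 * 57.1
Vout = 17.168 * 57.1
Vout = 980.29 mV

980.29 mV


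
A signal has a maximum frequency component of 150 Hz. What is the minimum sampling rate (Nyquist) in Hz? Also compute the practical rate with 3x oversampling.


By Nyquist theorem, fs_min = 2 * fmax.
fs_min = 2 * 150 = 300 Hz
Practical rate = 3 * fs_min = 3 * 300 = 900 Hz

fs_min = 300 Hz, fs_practical = 900 Hz


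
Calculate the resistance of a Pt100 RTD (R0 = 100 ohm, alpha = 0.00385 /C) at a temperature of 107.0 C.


The RTD equation: Rt = R0 * (1 + alpha * T).
Rt = 100 * (1 + 0.00385 * 107.0)
Rt = 100 * (1 + 0.41195)
Rt = 100 * 1.41195
Rt = 141.195 ohm

141.195 ohm


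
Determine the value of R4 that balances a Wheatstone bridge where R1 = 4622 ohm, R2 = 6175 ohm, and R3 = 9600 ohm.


At balance: R1*R4 = R2*R3, so R4 = R2*R3/R1.
R4 = 6175 * 9600 / 4622
R4 = 59280000 / 4622
R4 = 12825.62 ohm

12825.62 ohm


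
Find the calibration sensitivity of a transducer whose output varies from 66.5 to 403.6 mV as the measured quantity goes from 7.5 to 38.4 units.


Sensitivity = (y2 - y1) / (x2 - x1).
S = (403.6 - 66.5) / (38.4 - 7.5)
S = 337.1 / 30.9
S = 10.9094 mV/unit

10.9094 mV/unit


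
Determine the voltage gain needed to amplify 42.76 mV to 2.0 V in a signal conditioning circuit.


Gain = Vout / Vin (converting to same units).
G = 2.0 V / 42.76 mV
G = 2000.0 mV / 42.76 mV
G = 46.77

46.77


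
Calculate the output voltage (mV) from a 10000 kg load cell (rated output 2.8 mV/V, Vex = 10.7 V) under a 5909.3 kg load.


Vout = rated_output * Vex * (load / capacity).
Vout = 2.8 * 10.7 * (5909.3 / 10000)
Vout = 2.8 * 10.7 * 0.59093
Vout = 17.704 mV

17.704 mV


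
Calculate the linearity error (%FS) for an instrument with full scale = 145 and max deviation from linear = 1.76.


Linearity error = (max deviation / full scale) * 100%.
Linearity = (1.76 / 145) * 100
Linearity = 1.214 %FS

1.214 %FS


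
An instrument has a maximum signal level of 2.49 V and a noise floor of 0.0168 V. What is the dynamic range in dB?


Dynamic range = 20 * log10(Vmax / Vnoise).
DR = 20 * log10(2.49 / 0.0168)
DR = 20 * log10(148.21)
DR = 43.42 dB

43.42 dB


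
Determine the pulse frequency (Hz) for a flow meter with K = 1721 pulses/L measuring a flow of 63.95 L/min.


Frequency = K * Q / 60 (converting L/min to L/s).
f = 1721 * 63.95 / 60
f = 110057.95 / 60
f = 1834.3 Hz

1834.3 Hz


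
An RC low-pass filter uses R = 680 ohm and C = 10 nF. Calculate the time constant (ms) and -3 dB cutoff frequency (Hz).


Time constant: tau = R * C.
tau = 680 * 1.00e-08 = 6.8e-06 s
tau = 0.0068 ms
Cutoff frequency: fc = 1 / (2*pi*R*C).
fc = 1 / (2*pi*6.8e-06) = 23405.14 Hz

tau = 0.0068 ms, fc = 23405.14 Hz


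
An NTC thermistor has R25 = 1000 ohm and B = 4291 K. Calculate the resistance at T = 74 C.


NTC thermistor equation: Rt = R25 * exp(B * (1/T - 1/T25)).
T in Kelvin: 347.15 K, T25 = 298.15 K
1/T - 1/T25 = 1/347.15 - 1/298.15 = -0.00047342
B * (1/T - 1/T25) = 4291 * -0.00047342 = -2.0314
Rt = 1000 * exp(-2.0314) = 131.1 ohm

131.1 ohm


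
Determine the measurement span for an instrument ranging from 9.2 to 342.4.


Span = upper range - lower range.
Span = 342.4 - (9.2)
Span = 333.2

333.2


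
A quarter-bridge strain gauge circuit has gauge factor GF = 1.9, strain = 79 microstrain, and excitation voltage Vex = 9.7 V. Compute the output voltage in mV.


Quarter bridge output: Vout = (GF * epsilon * Vex) / 4.
Vout = (1.9 * 79e-6 * 9.7) / 4
Vout = 0.00145597 / 4 V
Vout = 0.00036399 V = 0.364 mV

0.364 mV


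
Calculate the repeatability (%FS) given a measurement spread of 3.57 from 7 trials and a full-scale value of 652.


Repeatability = (spread / full scale) * 100%.
R = (3.57 / 652) * 100
R = 0.548 %FS

0.548 %FS


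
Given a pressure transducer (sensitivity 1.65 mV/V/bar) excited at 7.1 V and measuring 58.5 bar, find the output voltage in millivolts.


Output = sensitivity * Vex * P.
Vout = 1.65 * 7.1 * 58.5
Vout = 11.715 * 58.5
Vout = 685.33 mV

685.33 mV


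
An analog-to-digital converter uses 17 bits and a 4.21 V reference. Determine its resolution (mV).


The resolution (LSB) of an ADC is Vref / 2^n.
LSB = 4.21 / 2^17
LSB = 4.21 / 131072
LSB = 3.212e-05 V = 0.03211975 mV

0.03211975 mV


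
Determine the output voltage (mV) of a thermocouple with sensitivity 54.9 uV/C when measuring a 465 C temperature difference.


The thermocouple output V = sensitivity * dT.
V = 54.9 uV/C * 465 C
V = 25528.5 uV
V = 25.529 mV

25.529 mV


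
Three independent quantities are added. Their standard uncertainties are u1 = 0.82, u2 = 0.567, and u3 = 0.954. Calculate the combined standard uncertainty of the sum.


For a sum of independent quantities, uc = sqrt(u1^2 + u2^2 + u3^2).
uc = sqrt(0.82^2 + 0.567^2 + 0.954^2)
uc = sqrt(0.6724 + 0.321489 + 0.910116)
uc = 1.3799

1.3799


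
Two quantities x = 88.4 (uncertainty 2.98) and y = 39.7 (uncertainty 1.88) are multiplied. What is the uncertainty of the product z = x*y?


For a product z = x*y, the relative uncertainty is:
uz/z = sqrt((ux/x)^2 + (uy/y)^2)
Relative uncertainties: ux/x = 2.98/88.4 = 0.03371
uy/y = 1.88/39.7 = 0.047355
z = 88.4 * 39.7 = 3509.5
uz = 3509.5 * sqrt(0.03371^2 + 0.047355^2) = 204.0

204.0


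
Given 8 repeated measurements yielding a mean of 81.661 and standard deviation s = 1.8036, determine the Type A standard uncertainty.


The standard uncertainty for Type A evaluation is u = s / sqrt(n).
u = 1.8036 / sqrt(8)
u = 1.8036 / 2.8284
u = 0.6377

0.6377


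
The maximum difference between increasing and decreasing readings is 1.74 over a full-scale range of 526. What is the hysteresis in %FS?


Hysteresis = (max difference / full scale) * 100%.
H = (1.74 / 526) * 100
H = 0.331 %FS

0.331 %FS


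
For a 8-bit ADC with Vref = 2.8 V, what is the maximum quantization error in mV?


The maximum quantization error is +/- LSB/2.
LSB = Vref / 2^n = 2.8 / 256 = 0.0109375 V
Max error = LSB / 2 = 0.0109375 / 2 = 0.00546875 V
Max error = 5.4688 mV

5.4688 mV


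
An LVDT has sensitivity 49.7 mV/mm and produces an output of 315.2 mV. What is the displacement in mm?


Displacement = Vout / sensitivity.
d = 315.2 / 49.7
d = 6.342 mm

6.342 mm


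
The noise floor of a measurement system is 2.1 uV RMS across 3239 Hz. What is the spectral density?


Noise spectral density = Vrms / sqrt(BW).
NSD = 2.1 / sqrt(3239)
NSD = 2.1 / 56.9122
NSD = 0.0369 uV/sqrt(Hz)

0.0369 uV/sqrt(Hz)


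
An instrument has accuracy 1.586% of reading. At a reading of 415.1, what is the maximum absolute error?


Absolute error = (accuracy% / 100) * reading.
Error = (1.586 / 100) * 415.1
Error = 0.01586 * 415.1
Error = 6.5835

6.5835


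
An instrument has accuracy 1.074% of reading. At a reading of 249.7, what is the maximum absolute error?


Absolute error = (accuracy% / 100) * reading.
Error = (1.074 / 100) * 249.7
Error = 0.01074 * 249.7
Error = 2.6818

2.6818


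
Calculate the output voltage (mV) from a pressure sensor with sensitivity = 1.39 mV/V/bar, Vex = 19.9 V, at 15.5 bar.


Output = sensitivity * Vex * P.
Vout = 1.39 * 19.9 * 15.5
Vout = 27.661 * 15.5
Vout = 428.75 mV

428.75 mV


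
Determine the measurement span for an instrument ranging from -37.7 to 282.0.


Span = upper range - lower range.
Span = 282.0 - (-37.7)
Span = 319.7

319.7


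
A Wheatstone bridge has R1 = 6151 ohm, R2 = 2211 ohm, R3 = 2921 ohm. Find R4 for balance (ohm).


At balance: R1*R4 = R2*R3, so R4 = R2*R3/R1.
R4 = 2211 * 2921 / 6151
R4 = 6458331 / 6151
R4 = 1049.96 ohm

1049.96 ohm
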